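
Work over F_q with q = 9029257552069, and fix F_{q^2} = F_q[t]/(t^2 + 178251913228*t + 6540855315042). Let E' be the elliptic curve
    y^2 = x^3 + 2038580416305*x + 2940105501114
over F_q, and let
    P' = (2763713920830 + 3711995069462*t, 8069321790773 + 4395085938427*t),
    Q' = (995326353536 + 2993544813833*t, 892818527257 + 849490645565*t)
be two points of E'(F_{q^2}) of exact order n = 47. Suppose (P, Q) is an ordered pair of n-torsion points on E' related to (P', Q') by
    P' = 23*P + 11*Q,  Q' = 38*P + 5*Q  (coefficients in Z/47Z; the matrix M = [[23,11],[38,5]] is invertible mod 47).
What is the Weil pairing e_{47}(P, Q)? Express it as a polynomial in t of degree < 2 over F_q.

1095132314811 + 4098371071844*t

Since e_{47}(P,P)=e_{47}(Q,Q)=1 and e_{47}(Q,P)=e_{47}(P,Q)^{-1}, expanding e_{47}(23*P + 11*Q,38*P + 5*Q) leaves e(P,Q)^det(M).
Inverting 26 mod 47: 38. Thus e_{47}(P,Q) = e(P',Q')^{38}.
Build f_{47,P'} and f_{47,Q'} via the 6-bit ladder of 47=101111_2; evaluate at shifted divisors; quotient in F_{9029257552069^2}.
Miller gives e_{47}(P',Q') = 1069299456341 + 2441925210084*t in F_{9029257552069^2}.
e_{47}(P,Q) = (1069299456341 + 2441925210084*t)^{38} = 1095132314811 + 4098371071844*t.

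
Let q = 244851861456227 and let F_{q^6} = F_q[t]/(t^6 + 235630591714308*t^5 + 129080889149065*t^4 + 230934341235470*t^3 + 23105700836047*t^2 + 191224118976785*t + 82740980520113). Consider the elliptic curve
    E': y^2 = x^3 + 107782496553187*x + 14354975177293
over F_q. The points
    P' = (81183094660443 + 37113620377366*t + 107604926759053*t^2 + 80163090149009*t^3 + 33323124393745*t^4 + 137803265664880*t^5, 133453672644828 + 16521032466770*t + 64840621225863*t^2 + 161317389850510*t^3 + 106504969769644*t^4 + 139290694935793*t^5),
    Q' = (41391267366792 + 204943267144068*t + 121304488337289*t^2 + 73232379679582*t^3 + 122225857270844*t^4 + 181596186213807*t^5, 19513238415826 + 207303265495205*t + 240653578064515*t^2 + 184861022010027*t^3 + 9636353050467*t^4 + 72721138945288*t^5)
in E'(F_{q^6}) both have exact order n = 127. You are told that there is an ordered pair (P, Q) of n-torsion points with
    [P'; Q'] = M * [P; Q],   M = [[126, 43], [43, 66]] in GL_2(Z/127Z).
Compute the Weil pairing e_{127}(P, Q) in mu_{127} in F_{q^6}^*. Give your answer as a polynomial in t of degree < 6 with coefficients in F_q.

81667475427053 + 111810001627369*t + 37451909119440*t^2 + 120530693380907*t^3 + 21273812728671*t^4 + 98049744042031*t^5

e_{127}(aP+bQ,cP+dQ) = e_{127}(P,Q)^(ad-bc); with (a,b,c,d)=(126,43,43,66) this gives the det-127 law.
Inverting 117 mod 127: 38. Thus e_{127}(P,Q) = e(P',Q')^{38}.
Miller loop for e_{127} over F_{244851861456227^6}: bits of 127 = 1111111; 6 double steps + 6 add steps, l/v at each.
e_{127}(P',Q') = 157032996126642 + 234137810940934*t + 232478055400432*t^2 + 207661415817593*t^3 + 188530371289224*t^4 + 123239218853211*t^5.
e_{127}(P,Q) = (157032996126642 + 234137810940934*t + 232478055400432*t^2 + 207661415817593*t^3 + 188530371289224*t^4 + 123239218853211*t^5)^{38} = 81667475427053 + 111810001627369*t + 37451909119440*t^2 + 120530693380907*t^3 + 21273812728671*t^4 + 98049744042031*t^5.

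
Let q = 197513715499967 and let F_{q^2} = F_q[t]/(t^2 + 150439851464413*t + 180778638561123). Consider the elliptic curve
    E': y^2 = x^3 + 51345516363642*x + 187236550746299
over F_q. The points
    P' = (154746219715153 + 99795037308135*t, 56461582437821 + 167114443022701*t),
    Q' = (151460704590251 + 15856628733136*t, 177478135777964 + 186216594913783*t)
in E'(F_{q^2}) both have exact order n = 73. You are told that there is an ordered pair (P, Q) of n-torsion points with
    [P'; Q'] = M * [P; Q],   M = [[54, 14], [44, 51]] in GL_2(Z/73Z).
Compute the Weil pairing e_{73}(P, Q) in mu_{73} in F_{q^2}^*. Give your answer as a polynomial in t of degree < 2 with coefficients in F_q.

196074244036312 + 191099034287646*t

Since e_{73}(P,P)=e_{73}(Q,Q)=1 and e_{73}(Q,P)=e_{73}(P,Q)^{-1}, expanding e_{73}(54*P + 14*Q,44*P + 51*Q) leaves e(P,Q)^det(M).
Inverting 21 mod 73: 7. Thus e_{73}(P,Q) = e(P',Q')^{7}.
Double-and-add over 1001001: 7-1 doublings, 3-1 additions; each step l_{T,T}/v_{2T} or l_{T,P'}/v at Q'+S for random S.
Result: e(P',Q') = 59212831747596 + 67064326047113*t.
e_{73}(P,Q) = (59212831747596 + 67064326047113*t)^{7} = 196074244036312 + 191099034287646*t.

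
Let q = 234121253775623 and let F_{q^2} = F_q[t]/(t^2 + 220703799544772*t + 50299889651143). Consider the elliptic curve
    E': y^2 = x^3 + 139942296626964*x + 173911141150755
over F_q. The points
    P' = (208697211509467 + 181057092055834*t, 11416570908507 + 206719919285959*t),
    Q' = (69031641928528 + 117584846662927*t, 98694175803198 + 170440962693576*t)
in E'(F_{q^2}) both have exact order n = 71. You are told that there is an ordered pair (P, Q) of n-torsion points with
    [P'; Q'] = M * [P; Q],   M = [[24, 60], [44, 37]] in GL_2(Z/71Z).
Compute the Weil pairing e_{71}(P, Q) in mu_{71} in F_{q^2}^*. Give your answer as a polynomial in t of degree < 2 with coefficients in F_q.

225613347160489 + 222883349671225*t

e_{71} is bilinear + alternating on E[71], so e_{71}(24*P + 60*Q, 44*P + 37*Q) = e_{71}(P,Q)^(24*37-60*44).
24*37 - 60*44 = -1752; reduced mod 71: det = 23, inverse 34.
Run Miller on y^2=x^3+139942296626964*x+173911141150755 over F_{234121253775623}: ladder 1000111 (7 bits); e = f_P(D_Q)/f_Q(D_P).
Result: e(P',Q') = 58723199175902 + 173825823565719*t.
Finally e_{71}(P,Q) = 225613347160489 + 222883349671225*t.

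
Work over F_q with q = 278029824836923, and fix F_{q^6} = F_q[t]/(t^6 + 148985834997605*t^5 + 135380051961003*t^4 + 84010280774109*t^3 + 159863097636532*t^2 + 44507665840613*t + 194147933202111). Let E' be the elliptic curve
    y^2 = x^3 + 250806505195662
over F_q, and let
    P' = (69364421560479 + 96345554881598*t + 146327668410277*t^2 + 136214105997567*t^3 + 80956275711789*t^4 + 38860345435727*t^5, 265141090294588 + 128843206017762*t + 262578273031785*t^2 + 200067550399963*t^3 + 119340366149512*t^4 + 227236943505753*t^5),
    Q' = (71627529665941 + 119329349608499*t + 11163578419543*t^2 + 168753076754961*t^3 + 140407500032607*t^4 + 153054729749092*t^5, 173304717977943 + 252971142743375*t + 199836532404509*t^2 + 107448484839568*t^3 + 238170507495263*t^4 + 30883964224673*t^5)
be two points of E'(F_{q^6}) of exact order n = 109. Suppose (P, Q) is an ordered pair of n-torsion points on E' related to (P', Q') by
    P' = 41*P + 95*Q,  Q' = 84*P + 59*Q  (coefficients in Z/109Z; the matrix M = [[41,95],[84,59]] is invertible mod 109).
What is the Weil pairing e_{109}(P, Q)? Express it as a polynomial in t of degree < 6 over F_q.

Under M = [[41,95],[84,59]] in GL_2(Z/109), e_{109}(P',Q') = e_{109}(P,Q)^(41*59-95*84 mod 109).
So e_{109}(P,Q) = e_{109}(P',Q')^{54}, since 107*54 = 1 mod 109.
Double-and-add over 1101101: 7-1 doublings, 5-1 additions; each step l_{T,T}/v_{2T} or l_{T,P'}/v at Q'+S for random S.
So e_{109}(P',Q') = 104631282413281 + 8805889372577*t + 213007702429112*t^2 + 219638855250813*t^3 + 179416877018376*t^4 + 226569437443270*t^5.
Hence e(P,Q) = 134198831325104 + 29606588539036*t + 184088448077958*t^2 + 176128989607638*t^3 + 223914264325640*t^4 + 76539756842379*t^5 in F_{278029824836923^6}^*.

134198831325104 + 29606588539036*t + 184088448077958*t^2 + 176128989607638*t^3 + 223914264325640*t^4 + 76539756842379*t^5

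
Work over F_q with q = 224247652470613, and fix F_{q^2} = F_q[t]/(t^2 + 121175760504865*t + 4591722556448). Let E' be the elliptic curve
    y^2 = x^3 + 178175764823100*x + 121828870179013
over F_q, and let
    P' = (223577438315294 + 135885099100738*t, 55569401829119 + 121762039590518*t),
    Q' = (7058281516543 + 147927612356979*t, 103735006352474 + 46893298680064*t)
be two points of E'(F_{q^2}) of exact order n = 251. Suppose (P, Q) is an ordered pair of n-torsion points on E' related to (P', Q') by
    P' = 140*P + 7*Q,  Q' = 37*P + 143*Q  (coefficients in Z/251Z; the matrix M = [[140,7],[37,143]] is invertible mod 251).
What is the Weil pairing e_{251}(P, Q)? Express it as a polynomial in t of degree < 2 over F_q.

Since e_{251}(P,P)=e_{251}(Q,Q)=1 and e_{251}(Q,P)=e_{251}(P,Q)^{-1}, expanding e_{251}(140*P + 7*Q,37*P + 143*Q) leaves e(P,Q)^det(M).
det M = 140*143 - 7*37 = 19761 = 183 (mod 251); 183^{-1} = 203 (mod 251).
8-bit Miller (11111011) on E'/F_{224247652470613} with a'=178175764823100, b'=121828870179013: accumulate tangent/chord ratios at Q'+S and P'+S'.
f_P(D_Q)/f_Q(D_P) = 154445745906572 + 174469566074448*t.
Thus e_{251}(P,Q) = 186869465235357 + 4017782434030*t.

186869465235357 + 4017782434030*t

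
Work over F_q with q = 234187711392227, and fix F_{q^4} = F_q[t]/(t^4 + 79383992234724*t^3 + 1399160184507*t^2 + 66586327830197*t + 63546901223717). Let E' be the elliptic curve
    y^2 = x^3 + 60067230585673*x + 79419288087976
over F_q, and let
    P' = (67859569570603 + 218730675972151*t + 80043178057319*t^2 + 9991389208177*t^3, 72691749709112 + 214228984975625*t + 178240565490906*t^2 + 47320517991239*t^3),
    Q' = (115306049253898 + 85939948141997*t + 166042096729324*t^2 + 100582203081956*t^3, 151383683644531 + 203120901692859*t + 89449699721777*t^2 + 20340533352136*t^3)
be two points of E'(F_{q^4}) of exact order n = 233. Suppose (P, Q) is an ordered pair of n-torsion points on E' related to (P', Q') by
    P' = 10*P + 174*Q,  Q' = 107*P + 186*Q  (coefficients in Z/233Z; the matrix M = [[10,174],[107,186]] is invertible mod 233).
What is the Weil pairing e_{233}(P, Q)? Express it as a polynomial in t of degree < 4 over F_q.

163675918694470 + 165501999284028*t + 82008726163709*t^2 + 41082108451722*t^3

Since e_{233}(P,P)=e_{233}(Q,Q)=1 and e_{233}(Q,P)=e_{233}(P,Q)^{-1}, expanding e_{233}(10*P + 174*Q,107*P + 186*Q) leaves e(P,Q)^det(M).
Hence e(P,Q) = e(P',Q')^{13} where 13 = 18^{-1} mod 233.
Double-and-add over 11101001: 8-1 doublings, 5-1 additions; each step l_{T,T}/v_{2T} or l_{T,P'}/v at Q'+S for random S.
Result: e(P',Q') = 172206527620281 + 218071997053666*t + 136522484562447*t^2 + 139562121033332*t^3.
(172206527620281 + 218071997053666*t + 136522484562447*t^2 + 139562121033332*t^3)^{13} mod (234187711392227,f) = 163675918694470 + 165501999284028*t + 82008726163709*t^2 + 41082108451722*t^3.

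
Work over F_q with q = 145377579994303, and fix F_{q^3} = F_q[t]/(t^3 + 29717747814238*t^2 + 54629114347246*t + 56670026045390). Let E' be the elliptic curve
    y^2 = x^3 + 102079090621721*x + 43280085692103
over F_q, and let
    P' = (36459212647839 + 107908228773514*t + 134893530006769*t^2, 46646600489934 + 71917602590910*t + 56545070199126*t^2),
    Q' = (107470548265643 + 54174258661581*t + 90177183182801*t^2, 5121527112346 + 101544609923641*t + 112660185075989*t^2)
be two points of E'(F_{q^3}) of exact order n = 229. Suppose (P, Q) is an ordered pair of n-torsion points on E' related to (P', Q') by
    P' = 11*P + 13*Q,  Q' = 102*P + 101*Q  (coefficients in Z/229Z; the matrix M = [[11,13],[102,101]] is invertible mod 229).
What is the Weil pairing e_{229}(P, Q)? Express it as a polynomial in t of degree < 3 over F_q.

11630188323563 + 112271302246420*t + 62083340937623*t^2

Under M = [[11,13],[102,101]] in GL_2(Z/229), e_{229}(P',Q') = e_{229}(P,Q)^(11*101-13*102 mod 229).
Hence e(P,Q) = e(P',Q')^{180} where 180 = 14^{-1} mod 229.
Build f_{229,P'} and f_{229,Q'} via the 8-bit ladder of 229=11100101_2; evaluate at shifted divisors; quotient in F_{145377579994303^3}.
Miller gives e_{229}(P',Q') = 102269522971976 + 22249587347603*t + 97646230418394*t^2 in F_{145377579994303^3}.
e_{229}(P,Q) = (102269522971976 + 22249587347603*t + 97646230418394*t^2)^{180} = 11630188323563 + 112271302246420*t + 62083340937623*t^2.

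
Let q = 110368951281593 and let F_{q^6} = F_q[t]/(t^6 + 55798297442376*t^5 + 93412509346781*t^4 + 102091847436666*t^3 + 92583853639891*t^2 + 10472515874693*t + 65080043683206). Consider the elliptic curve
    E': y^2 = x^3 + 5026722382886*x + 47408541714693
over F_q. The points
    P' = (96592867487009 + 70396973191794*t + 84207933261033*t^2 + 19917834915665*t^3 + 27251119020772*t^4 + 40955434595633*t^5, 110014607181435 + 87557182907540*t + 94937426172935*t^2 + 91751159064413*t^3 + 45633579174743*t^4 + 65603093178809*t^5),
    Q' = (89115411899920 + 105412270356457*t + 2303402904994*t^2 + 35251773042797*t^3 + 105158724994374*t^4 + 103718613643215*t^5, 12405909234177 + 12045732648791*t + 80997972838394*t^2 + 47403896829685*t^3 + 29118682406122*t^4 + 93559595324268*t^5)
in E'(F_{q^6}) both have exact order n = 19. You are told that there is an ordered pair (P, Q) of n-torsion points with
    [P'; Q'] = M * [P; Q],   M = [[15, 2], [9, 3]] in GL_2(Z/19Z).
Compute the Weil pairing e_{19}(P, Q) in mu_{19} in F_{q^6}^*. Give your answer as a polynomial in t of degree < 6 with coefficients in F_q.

3655389496184 + 28341641314865*t + 44873202705788*t^2 + 76735323371208*t^3 + 10803888728959*t^4 + 107852443663586*t^5

Under M = [[15,2],[9,3]] in GL_2(Z/19), e_{19}(P',Q') = e_{19}(P,Q)^(15*3-2*9 mod 19).
15*3 - 2*9 = 27; reduced mod 19: det = 8, inverse 12.
5-bit Miller (10011) on E'/F_{110368951281593} with a'=5026722382886, b'=47408541714693: accumulate tangent/chord ratios at Q'+S and P'+S'.
The quotient is 62934044846726 + 90709190181645*t + 44510935049208*t^2 + 101852354521583*t^3 + 53978017397051*t^4 + 96380646115455*t^5.
Hence e(P,Q) = 3655389496184 + 28341641314865*t + 44873202705788*t^2 + 76735323371208*t^3 + 10803888728959*t^4 + 107852443663586*t^5 in F_{110368951281593^6}^*.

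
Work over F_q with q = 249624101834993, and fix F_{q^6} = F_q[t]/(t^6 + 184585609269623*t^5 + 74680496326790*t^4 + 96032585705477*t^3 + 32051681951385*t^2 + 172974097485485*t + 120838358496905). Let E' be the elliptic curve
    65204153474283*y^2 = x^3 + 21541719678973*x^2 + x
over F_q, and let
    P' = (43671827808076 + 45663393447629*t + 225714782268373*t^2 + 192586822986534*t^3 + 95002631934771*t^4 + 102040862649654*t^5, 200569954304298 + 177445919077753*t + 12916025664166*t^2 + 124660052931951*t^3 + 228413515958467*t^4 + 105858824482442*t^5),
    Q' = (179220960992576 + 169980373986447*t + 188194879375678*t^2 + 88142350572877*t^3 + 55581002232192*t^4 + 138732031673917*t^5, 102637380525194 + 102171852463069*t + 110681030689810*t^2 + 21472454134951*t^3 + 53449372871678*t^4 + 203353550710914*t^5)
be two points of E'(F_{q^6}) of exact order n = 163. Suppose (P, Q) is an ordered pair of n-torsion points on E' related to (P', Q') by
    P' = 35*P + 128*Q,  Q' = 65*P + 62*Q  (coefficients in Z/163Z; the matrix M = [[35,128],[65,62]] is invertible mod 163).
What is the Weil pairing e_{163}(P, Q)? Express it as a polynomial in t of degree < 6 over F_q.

e_{163}(aP+bQ,cP+dQ) = e_{163}(P,Q)^(ad-bc); with (a,b,c,d)=(35,128,65,62) this gives the det-163 law.
Inverting 44 mod 163: 63. Thus e_{163}(P,Q) = e(P',Q')^{63}.
Montgomery->Weierstrass: x_W = 69010565536594*x+6911995655730, y_W=69010565536594*y on F_{249624101834993}; lands on y^2=x^3+247440861141495*x+145228433566765.
Run Miller on y^2=x^3+247440861141495*x+145228433566765 over F_{249624101834993}: ladder 10100011 (8 bits); e = f_P(D_Q)/f_Q(D_P).
e_{163}(P',Q') = 152861773160948 + 101099561801328*t + 182485235460712*t^2 + 13095114810907*t^3 + 22231076506631*t^4 + 232011150652066*t^5.
(152861773160948 + 101099561801328*t + 182485235460712*t^2 + 13095114810907*t^3 + 22231076506631*t^4 + 232011150652066*t^5)^{63} mod (249624101834993,f) = 39113449820992 + 56097865890205*t + 47552532410022*t^2 + 114235307386293*t^3 + 195201556386758*t^4 + 43547057804529*t^5.

39113449820992 + 56097865890205*t + 47552532410022*t^2 + 114235307386293*t^3 + 195201556386758*t^4 + 43547057804529*t^5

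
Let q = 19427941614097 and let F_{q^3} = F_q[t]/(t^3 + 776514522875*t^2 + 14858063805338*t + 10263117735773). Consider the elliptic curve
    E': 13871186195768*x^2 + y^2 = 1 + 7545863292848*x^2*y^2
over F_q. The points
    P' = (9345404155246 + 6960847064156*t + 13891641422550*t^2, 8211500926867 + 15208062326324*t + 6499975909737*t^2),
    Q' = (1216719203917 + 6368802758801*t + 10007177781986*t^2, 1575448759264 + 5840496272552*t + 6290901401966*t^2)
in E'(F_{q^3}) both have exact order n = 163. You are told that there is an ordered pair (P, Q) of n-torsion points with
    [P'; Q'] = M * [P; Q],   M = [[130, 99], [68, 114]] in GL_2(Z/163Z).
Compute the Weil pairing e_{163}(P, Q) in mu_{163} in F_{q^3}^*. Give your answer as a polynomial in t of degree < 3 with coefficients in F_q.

e_{163}(aP+bQ,cP+dQ) = e_{163}(P,Q)^(ad-bc); with (a,b,c,d)=(130,99,68,114) this gives the det-163 law.
130*114 - 99*68 = 8088; reduced mod 163: det = 101, inverse 92.
Edwards->Montgomery: u=(1+y)/(1-y), v=u/x -> 3540732904774v^2=u^3+14651301168481u^2+u; then x_W=1581330725730u+10045488786135: y^2=x^3+120857860110*x+14448686704806.
Build f_{163,P'} and f_{163,Q'} via the 8-bit ladder of 163=10100011_2; evaluate at shifted divisors; quotient in F_{19427941614097^3}.
Miller gives e_{163}(P',Q') = 1392133845726 + 4073645166827*t + 13153088567234*t^2 in F_{19427941614097^3}.
Raise to 92: e(P,Q) = 16173556965161 + 11248319163851*t + 4455003045488*t^2 in mu_{163}.

16173556965161 + 11248319163851*t + 4455003045488*t^2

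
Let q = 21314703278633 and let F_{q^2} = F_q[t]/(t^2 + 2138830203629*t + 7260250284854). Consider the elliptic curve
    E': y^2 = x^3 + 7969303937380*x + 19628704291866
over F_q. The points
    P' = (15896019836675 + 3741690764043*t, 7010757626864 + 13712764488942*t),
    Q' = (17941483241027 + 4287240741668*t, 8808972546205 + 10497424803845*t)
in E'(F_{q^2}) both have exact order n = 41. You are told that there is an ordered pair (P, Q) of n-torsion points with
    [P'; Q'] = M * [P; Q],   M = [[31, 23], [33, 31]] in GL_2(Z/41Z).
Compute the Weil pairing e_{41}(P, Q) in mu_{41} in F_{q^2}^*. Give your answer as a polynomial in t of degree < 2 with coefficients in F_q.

12353906561473 + 14379935326487*t

Alternating bilinearity on E[41] (values in mu_{41} in F_{21314703278633^2}) gives e(P',Q') = e(P,Q)^det(M).
Hence e(P,Q) = e(P',Q')^{27} where 27 = 38^{-1} mod 41.
6-bit Miller (101001) on E'/F_{21314703278633} with a'=7969303937380, b'=19628704291866: accumulate tangent/chord ratios at Q'+S and P'+S'.
The quotient is 6668884407595 + 414776415071*t.
(6668884407595 + 414776415071*t)^{27} mod (21314703278633,f) = 12353906561473 + 14379935326487*t.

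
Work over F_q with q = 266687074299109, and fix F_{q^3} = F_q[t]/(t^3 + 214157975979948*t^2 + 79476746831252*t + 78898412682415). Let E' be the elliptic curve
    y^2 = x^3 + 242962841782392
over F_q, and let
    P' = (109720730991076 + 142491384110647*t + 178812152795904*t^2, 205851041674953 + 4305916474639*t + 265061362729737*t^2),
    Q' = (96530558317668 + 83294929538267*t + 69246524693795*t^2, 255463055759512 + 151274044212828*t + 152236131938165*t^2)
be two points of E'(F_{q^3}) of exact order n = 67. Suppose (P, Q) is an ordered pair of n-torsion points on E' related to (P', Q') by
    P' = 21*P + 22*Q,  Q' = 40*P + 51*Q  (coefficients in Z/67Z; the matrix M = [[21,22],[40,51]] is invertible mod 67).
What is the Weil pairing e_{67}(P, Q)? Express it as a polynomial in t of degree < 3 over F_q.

1227730172481 + 37008489741110*t + 223756799104151*t^2

e_{67} is bilinear + alternating on E[67], so e_{67}(21*P + 22*Q, 40*P + 51*Q) = e_{67}(P,Q)^(21*51-22*40).
21*51 - 22*40 = 191; reduced mod 67: det = 57, inverse 20.
Build f_{67,P'} and f_{67,Q'} via the 7-bit ladder of 67=1000011_2; evaluate at shifted divisors; quotient in F_{266687074299109^3}.
f_P(D_Q)/f_Q(D_P) = 175068557253094 + 9195565405287*t + 63966325423935*t^2.
e_{67}(P,Q) = (175068557253094 + 9195565405287*t + 63966325423935*t^2)^{20} = 1227730172481 + 37008489741110*t + 223756799104151*t^2.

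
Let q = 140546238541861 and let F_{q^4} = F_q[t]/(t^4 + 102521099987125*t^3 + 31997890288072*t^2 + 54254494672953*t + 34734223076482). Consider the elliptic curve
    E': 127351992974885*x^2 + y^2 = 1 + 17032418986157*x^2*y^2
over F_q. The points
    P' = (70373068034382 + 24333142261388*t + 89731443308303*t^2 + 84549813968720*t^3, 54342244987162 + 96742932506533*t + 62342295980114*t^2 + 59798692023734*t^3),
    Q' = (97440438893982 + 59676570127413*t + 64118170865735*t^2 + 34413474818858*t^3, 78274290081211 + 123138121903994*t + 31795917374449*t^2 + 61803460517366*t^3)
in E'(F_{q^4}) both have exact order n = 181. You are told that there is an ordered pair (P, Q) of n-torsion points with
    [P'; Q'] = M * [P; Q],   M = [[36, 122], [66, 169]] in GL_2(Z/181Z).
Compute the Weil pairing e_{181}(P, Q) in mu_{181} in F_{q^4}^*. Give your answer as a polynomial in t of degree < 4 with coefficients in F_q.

e_{181}(aP+bQ,cP+dQ) = e_{181}(P,Q)^(ad-bc); with (a,b,c,d)=(36,122,66,169) this gives the det-181 law.
det M = 36*169 - 122*66 = -1968 = 23 (mod 181); 23^{-1} = 63 (mod 181).
Edwards->Montgomery: u=(1+y)/(1-y), v=u/x -> 56901963559011v^2=u^3+59210482154823u^2+u; then x_W=27579893497182u+70912814840794: y^2=x^3+46224953647236.
8-bit Miller (10110101) on E'/F_{140546238541861} with a'=0, b'=46224953647236: accumulate tangent/chord ratios at Q'+S and P'+S'.
Miller gives e_{181}(P',Q') = 58293316881644 + 61418572536573*t + 121616739871197*t^2 + 116739775594853*t^3 in F_{140546238541861^4}.
Hence e(P,Q) = 111169379029043 + 56949406595842*t + 92958468391100*t^2 + 43873427637344*t^3 in F_{140546238541861^4}^*.

111169379029043 + 56949406595842*t + 92958468391100*t^2 + 43873427637344*t^3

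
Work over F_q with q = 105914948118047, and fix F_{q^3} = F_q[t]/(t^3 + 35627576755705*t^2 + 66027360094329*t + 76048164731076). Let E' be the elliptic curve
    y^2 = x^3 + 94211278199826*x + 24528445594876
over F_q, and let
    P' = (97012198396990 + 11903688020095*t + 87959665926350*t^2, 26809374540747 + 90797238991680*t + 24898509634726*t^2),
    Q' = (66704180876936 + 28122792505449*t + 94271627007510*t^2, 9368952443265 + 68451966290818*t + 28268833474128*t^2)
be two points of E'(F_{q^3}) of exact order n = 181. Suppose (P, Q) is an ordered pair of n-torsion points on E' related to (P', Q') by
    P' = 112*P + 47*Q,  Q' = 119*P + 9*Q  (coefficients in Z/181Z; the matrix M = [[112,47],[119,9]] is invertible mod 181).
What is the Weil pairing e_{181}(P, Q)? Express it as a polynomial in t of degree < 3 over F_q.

77183644800301 + 31711885821560*t + 86404610610546*t^2

Since e_{181}(P,P)=e_{181}(Q,Q)=1 and e_{181}(Q,P)=e_{181}(P,Q)^{-1}, expanding e_{181}(112*P + 47*Q,119*P + 9*Q) leaves e(P,Q)^det(M).
det M = 112*9 - 47*119 = -4585 = 121 (mod 181); 121^{-1} = 3 (mod 181).
Double-and-add over 10110101: 8-1 doublings, 5-1 additions; each step l_{T,T}/v_{2T} or l_{T,P'}/v at Q'+S for random S.
Result: e(P',Q') = 30318954650801 + 54958055115639*t + 96367944781605*t^2.
Thus e_{181}(P,Q) = 77183644800301 + 31711885821560*t + 86404610610546*t^2.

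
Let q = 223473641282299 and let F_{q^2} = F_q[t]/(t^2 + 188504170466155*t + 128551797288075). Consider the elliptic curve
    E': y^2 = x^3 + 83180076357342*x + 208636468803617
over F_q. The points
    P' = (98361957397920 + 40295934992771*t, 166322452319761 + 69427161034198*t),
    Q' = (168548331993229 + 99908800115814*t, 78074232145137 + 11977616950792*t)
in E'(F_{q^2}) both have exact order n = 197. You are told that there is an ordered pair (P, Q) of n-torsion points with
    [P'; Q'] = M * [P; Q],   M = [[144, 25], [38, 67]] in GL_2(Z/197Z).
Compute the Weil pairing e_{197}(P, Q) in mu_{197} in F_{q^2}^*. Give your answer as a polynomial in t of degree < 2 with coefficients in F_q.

191199171518384 + 128038751274649*t

e_{197} is bilinear + alternating on E[197], so e_{197}(144*P + 25*Q, 38*P + 67*Q) = e_{197}(P,Q)^(144*67-25*38).
Inverting 30 mod 197: 46. Thus e_{197}(P,Q) = e(P',Q')^{46}.
Build f_{197,P'} and f_{197,Q'} via the 8-bit ladder of 197=11000101_2; evaluate at shifted divisors; quotient in F_{223473641282299^2}.
Result: e(P',Q') = 200212386170137 + 47660823271026*t.
Hence e(P,Q) = 191199171518384 + 128038751274649*t in F_{223473641282299^2}^*.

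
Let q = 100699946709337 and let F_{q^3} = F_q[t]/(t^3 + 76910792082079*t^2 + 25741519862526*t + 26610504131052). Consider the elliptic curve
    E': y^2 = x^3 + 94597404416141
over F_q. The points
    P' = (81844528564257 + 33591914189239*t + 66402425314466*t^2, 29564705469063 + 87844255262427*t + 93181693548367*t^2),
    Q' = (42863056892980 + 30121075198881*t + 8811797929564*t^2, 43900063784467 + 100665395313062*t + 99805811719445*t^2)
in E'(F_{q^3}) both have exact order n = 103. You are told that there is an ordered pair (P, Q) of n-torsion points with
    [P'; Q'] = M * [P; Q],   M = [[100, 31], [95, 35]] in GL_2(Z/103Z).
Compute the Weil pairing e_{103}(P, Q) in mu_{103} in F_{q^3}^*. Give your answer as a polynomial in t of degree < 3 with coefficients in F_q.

97947840232989 + 39188803382171*t + 94305120517101*t^2

e_{103} is bilinear + alternating on E[103], so e_{103}(100*P + 31*Q, 95*P + 35*Q) = e_{103}(P,Q)^(100*35-31*95).
So e_{103}(P,Q) = e_{103}(P',Q')^{85}, since 40*85 = 1 mod 103.
Build f_{103,P'} and f_{103,Q'} via the 7-bit ladder of 103=1100111_2; evaluate at shifted divisors; quotient in F_{100699946709337^3}.
Miller gives e_{103}(P',Q') = 80199522008569 + 28605518817384*t + 47054124022290*t^2 in F_{100699946709337^3}.
Thus e_{103}(P,Q) = 97947840232989 + 39188803382171*t + 94305120517101*t^2.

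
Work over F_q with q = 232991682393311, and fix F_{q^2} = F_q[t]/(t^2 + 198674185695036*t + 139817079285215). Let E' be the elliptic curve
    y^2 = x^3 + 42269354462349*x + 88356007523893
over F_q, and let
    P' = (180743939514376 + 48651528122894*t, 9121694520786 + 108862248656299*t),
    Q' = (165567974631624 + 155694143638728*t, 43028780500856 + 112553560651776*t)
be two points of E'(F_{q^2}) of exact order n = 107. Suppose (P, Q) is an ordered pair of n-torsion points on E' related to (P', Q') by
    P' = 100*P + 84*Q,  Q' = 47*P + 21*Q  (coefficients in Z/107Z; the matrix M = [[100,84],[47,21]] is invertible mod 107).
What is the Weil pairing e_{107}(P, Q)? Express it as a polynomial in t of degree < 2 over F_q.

81480003053673 + 223950150364668*t

e_{107} is bilinear + alternating on E[107], so e_{107}(100*P + 84*Q, 47*P + 21*Q) = e_{107}(P,Q)^(100*21-84*47).
Hence e(P,Q) = e(P',Q')^{59} where 59 = 78^{-1} mod 107.
Miller loop for e_{107} over F_{232991682393311^2}: bits of 107 = 1101011; 6 double steps + 4 add steps, l/v at each.
Miller gives e_{107}(P',Q') = 156600668270848 + 179358117222550*t in F_{232991682393311^2}.
(156600668270848 + 179358117222550*t)^{59} mod (232991682393311,f) = 81480003053673 + 223950150364668*t.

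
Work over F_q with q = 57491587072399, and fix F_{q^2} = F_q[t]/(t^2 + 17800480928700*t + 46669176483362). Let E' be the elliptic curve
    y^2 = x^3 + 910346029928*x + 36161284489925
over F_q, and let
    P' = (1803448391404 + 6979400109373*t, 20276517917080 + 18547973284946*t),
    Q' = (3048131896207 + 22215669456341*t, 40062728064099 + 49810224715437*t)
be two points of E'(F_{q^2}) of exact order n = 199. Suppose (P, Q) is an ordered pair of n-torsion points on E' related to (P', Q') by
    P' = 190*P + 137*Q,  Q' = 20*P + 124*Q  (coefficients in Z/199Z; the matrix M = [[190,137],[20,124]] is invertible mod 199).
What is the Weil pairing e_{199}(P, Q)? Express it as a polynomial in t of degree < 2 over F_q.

Under M = [[190,137],[20,124]] in GL_2(Z/199), e_{199}(P',Q') = e_{199}(P,Q)^(190*124-137*20 mod 199).
det(M) mod 199 = 124; its inverse in (Z/199)^* is 130 (check: 124*130 mod 199 = 1).
Double-and-add over 11000111: 8-1 doublings, 5-1 additions; each step l_{T,T}/v_{2T} or l_{T,P'}/v at Q'+S for random S.
Miller gives e_{199}(P',Q') = 29886356992267 + 57028059245736*t in F_{57491587072399^2}.
e_{199}(P,Q) = (29886356992267 + 57028059245736*t)^{130} = 40096993671000 + 25425300643352*t.

40096993671000 + 25425300643352*t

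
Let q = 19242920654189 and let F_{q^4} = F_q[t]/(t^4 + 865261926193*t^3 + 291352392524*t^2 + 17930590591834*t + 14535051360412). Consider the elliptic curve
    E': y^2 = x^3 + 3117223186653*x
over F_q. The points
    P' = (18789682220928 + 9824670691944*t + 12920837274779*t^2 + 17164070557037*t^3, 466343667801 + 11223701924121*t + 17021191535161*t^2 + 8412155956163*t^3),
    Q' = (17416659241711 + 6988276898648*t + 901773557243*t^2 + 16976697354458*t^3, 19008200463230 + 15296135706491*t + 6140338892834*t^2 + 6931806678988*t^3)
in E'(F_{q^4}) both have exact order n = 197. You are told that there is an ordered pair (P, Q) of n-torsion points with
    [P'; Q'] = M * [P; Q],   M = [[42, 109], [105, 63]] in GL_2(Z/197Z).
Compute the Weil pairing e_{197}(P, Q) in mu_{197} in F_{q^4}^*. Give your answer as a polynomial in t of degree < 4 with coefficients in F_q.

10758393176502 + 12169157682615*t + 17298939876833*t^2 + 1724871389119*t^3

The 197-Weil pairing on E[197] over F_{19242920654189} is alternating-bilinear: e_{197}(P',Q') = e_{197}(P,Q)^det(M).
So e_{197}(P,Q) = e_{197}(P',Q')^{3}, since 66*3 = 1 mod 197.
Double-and-add over 11000101: 8-1 doublings, 4-1 additions; each step l_{T,T}/v_{2T} or l_{T,P'}/v at Q'+S for random S.
f_P(D_Q)/f_Q(D_P) = 18018605891487 + 10397717462719*t + 1179910368315*t^2 + 10236172874093*t^3.
e_{197}(P,Q) = (18018605891487 + 10397717462719*t + 1179910368315*t^2 + 10236172874093*t^3)^{3} = 10758393176502 + 12169157682615*t + 17298939876833*t^2 + 1724871389119*t^3.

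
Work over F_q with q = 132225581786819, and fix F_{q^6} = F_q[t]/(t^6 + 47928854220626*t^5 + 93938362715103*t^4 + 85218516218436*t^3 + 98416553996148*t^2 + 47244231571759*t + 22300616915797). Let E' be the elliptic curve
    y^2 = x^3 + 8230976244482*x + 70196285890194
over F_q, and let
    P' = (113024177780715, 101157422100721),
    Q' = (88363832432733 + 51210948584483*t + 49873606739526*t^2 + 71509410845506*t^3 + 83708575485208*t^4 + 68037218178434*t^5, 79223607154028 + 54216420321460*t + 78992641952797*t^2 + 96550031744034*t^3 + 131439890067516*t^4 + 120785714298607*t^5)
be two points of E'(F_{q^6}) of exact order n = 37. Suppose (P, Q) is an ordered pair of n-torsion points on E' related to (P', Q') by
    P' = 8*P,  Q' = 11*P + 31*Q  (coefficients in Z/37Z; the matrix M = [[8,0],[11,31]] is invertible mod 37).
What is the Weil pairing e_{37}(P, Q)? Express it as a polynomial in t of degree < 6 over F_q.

Alternating bilinearity on E[37] (values in mu_{37} in F_{132225581786819^6}) gives e(P',Q') = e(P,Q)^det(M).
So e_{37}(P,Q) = e_{37}(P',Q')^{10}, since 26*10 = 1 mod 37.
6-bit Miller (100101) on E'/F_{132225581786819} with a'=8230976244482, b'=70196285890194: accumulate tangent/chord ratios at Q'+S and P'+S'.
Miller gives e_{37}(P',Q') = 85440924400561 + 113365001542985*t + 40720273853059*t^2 + 30936140872361*t^3 + 44437347752939*t^4 + 123357846982849*t^5 in F_{132225581786819^6}.
Thus e_{37}(P,Q) = 64192724730388 + 73779952162390*t + 21386928798384*t^2 + 580053767085*t^3 + 117735384950543*t^4 + 53495234175076*t^5.

64192724730388 + 73779952162390*t + 21386928798384*t^2 + 580053767085*t^3 + 117735384950543*t^4 + 53495234175076*t^5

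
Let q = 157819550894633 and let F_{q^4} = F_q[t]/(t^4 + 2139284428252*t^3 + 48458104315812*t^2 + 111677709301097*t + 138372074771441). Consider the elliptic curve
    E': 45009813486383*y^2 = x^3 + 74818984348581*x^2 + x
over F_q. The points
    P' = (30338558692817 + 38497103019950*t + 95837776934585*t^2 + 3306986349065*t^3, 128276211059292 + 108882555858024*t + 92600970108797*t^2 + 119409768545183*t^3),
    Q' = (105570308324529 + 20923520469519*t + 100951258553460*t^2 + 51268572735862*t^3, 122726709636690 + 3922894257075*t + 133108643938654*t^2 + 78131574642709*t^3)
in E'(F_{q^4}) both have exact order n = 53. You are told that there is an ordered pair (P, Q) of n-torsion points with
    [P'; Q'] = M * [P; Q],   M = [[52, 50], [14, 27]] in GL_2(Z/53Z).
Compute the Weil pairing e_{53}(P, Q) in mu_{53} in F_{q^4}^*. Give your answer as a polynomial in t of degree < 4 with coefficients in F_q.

Under M = [[52,50],[14,27]] in GL_2(Z/53), e_{53}(P',Q') = e_{53}(P,Q)^(52*27-50*14 mod 53).
det M = 52*27 - 50*14 = 704 = 15 (mod 53); 15^{-1} = 46 (mod 53).
Undo Montgomery via alpha=150836037675184, beta=66823422446272: (a',b')=(89878575228658,150073009622829) over F_{157819550894633}.
Build f_{53,P'} and f_{53,Q'} via the 6-bit ladder of 53=110101_2; evaluate at shifted divisors; quotient in F_{157819550894633^4}.
Result: e(P',Q') = 66527166566701 + 113169224792368*t + 109336593128290*t^2 + 143890133746612*t^3.
Hence e(P,Q) = 88258636545844 + 135208386126491*t + 97977132481583*t^2 + 106246916051016*t^3 in F_{157819550894633^4}^*.

88258636545844 + 135208386126491*t + 97977132481583*t^2 + 106246916051016*t^3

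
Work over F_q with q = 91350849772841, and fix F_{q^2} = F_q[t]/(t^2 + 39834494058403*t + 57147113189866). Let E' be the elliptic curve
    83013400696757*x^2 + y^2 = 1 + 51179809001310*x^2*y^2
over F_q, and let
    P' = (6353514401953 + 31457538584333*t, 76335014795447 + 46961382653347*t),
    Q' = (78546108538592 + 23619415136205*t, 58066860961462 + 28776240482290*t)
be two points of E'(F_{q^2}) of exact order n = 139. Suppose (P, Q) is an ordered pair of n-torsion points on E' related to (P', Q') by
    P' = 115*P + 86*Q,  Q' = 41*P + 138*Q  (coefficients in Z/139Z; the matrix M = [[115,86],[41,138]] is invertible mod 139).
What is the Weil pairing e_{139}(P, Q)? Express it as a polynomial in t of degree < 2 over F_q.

43541992667087 + 13329374353976*t

e_{139}(aP+bQ,cP+dQ) = e_{139}(P,Q)^(ad-bc); with (a,b,c,d)=(115,86,41,138) this gives the det-139 law.
Hence e(P,Q) = e(P',Q')^{36} where 36 = 112^{-1} mod 139.
Map (x,y)_Ed via u=(1+y)/(1-y), v=(1+y)/((1-y)x) to Montgomery A=56708698755389,B=79003739807648; then to (a',b')=(58231644090186,79869236280427).
8-bit Miller (10001011) on E'/F_{91350849772841} with a'=58231644090186, b'=79869236280427: accumulate tangent/chord ratios at Q'+S and P'+S'.
e_{139}(P',Q') = 81025627906085 + 82618290343744*t.
e_{139}(P,Q) = (81025627906085 + 82618290343744*t)^{36} = 43541992667087 + 13329374353976*t.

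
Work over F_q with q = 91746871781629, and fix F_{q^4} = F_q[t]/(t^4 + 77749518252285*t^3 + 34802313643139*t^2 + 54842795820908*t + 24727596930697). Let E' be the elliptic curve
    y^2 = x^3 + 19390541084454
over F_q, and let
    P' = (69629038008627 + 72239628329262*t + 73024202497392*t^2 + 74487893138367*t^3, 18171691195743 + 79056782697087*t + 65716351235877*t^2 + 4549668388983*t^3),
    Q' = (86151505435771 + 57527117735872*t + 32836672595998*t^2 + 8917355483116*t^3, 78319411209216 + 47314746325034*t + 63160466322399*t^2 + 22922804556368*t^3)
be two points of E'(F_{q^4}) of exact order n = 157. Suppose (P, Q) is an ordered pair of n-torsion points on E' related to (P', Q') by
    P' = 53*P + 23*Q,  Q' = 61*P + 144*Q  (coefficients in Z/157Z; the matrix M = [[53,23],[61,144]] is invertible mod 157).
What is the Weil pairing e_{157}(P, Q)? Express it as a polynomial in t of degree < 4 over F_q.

49999682033031 + 64863366226879*t + 58037067910958*t^2 + 66411000479214*t^3

e_{157} is bilinear + alternating on E[157], so e_{157}(53*P + 23*Q, 61*P + 144*Q) = e_{157}(P,Q)^(53*144-23*61).
det(M) mod 157 = 106; its inverse in (Z/157)^* is 40 (check: 106*40 mod 157 = 1).
n = 157 = (10011101)_2 (8 bits, wt 5); accumulate f_{157,P'}(Q'+S)/f_{157,P'}(S) along the 7-step ladder.
So e_{157}(P',Q') = 91084564091139 + 76728124088947*t + 31459963386887*t^2 + 16922544721928*t^3.
Finally e_{157}(P,Q) = 49999682033031 + 64863366226879*t + 58037067910958*t^2 + 66411000479214*t^3.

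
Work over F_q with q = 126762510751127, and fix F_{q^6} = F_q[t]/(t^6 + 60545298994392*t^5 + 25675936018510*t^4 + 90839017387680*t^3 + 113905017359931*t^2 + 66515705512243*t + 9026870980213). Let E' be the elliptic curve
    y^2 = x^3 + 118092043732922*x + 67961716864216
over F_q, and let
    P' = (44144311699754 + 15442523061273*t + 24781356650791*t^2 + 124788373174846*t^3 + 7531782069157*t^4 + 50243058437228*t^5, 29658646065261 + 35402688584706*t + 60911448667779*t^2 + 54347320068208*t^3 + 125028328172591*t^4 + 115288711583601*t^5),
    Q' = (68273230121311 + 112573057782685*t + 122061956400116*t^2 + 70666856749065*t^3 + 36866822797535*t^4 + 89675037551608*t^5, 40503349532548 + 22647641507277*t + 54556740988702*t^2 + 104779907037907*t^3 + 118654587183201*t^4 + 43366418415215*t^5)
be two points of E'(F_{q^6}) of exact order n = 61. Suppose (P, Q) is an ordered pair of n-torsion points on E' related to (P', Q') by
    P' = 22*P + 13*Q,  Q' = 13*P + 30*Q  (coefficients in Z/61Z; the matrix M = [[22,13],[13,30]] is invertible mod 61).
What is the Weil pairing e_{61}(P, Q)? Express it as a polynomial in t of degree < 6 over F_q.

67294815781016 + 121674418019553*t + 57931040235062*t^2 + 42194467317477*t^3 + 73920449118659*t^4 + 2957737596235*t^5

The 61-Weil pairing on E[61] over F_{126762510751127} is alternating-bilinear: e_{61}(P',Q') = e_{61}(P,Q)^det(M).
Hence e(P,Q) = e(P',Q')^{41} where 41 = 3^{-1} mod 61.
6-bit Miller (111101) on E'/F_{126762510751127} with a'=118092043732922, b'=67961716864216: accumulate tangent/chord ratios at Q'+S and P'+S'.
f_P(D_Q)/f_Q(D_P) = 116747419198833 + 1725599921630*t + 51009718701584*t^2 + 21804720973040*t^3 + 108374650165377*t^4 + 26718570809817*t^5.
Raise to 41: e(P,Q) = 67294815781016 + 121674418019553*t + 57931040235062*t^2 + 42194467317477*t^3 + 73920449118659*t^4 + 2957737596235*t^5 in mu_{61}.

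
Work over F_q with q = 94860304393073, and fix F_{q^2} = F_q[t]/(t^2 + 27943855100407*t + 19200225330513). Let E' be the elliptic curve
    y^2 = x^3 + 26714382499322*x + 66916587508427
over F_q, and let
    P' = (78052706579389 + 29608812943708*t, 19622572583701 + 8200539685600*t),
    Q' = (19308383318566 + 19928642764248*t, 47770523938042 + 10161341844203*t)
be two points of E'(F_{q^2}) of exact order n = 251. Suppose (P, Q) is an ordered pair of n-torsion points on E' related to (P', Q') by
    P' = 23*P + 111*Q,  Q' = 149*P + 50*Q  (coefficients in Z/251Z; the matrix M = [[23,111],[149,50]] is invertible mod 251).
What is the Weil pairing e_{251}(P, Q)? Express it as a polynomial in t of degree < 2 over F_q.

Under M = [[23,111],[149,50]] in GL_2(Z/251), e_{251}(P',Q') = e_{251}(P,Q)^(23*50-111*149 mod 251).
det(M) mod 251 = 173; its inverse in (Z/251)^* is 74 (check: 173*74 mod 251 = 1).
8-bit Miller (11111011) on E'/F_{94860304393073} with a'=26714382499322, b'=66916587508427: accumulate tangent/chord ratios at Q'+S and P'+S'.
The quotient is 53141445947908 + 24232296650318*t.
(53141445947908 + 24232296650318*t)^{74} mod (94860304393073,f) = 86633147035006 + 39713305464809*t.

86633147035006 + 39713305464809*t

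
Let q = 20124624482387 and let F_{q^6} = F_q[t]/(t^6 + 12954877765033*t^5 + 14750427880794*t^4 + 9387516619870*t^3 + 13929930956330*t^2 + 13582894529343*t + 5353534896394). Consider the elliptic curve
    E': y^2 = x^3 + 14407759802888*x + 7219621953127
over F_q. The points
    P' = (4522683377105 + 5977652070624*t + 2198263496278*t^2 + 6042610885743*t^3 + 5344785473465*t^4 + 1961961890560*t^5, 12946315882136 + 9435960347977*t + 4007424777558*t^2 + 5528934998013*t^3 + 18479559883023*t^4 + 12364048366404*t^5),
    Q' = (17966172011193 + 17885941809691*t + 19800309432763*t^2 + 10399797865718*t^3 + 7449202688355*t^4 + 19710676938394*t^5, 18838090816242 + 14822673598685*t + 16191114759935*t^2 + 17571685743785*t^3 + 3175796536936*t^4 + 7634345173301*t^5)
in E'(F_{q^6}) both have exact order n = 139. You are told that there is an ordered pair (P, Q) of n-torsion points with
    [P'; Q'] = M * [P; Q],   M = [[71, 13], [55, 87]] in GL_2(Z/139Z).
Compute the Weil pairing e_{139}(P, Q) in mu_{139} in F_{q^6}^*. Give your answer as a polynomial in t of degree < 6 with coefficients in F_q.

12277200574060 + 5994953584138*t + 3519227910113*t^2 + 18282479082489*t^3 + 4691409332247*t^4 + 17966831582449*t^5

e_{139} is bilinear + alternating on E[139], so e_{139}(71*P + 13*Q, 55*P + 87*Q) = e_{139}(P,Q)^(71*87-13*55).
Hence e(P,Q) = e(P',Q')^{78} where 78 = 41^{-1} mod 139.
n = 139 = (10001011)_2 (8 bits, wt 4); accumulate f_{139,P'}(Q'+S)/f_{139,P'}(S) along the 7-step ladder.
f_P(D_Q)/f_Q(D_P) = 785946542100 + 4765897077547*t + 5376254773440*t^2 + 7002249714698*t^3 + 17561900545700*t^4 + 3810950961686*t^5.
Thus e_{139}(P,Q) = 12277200574060 + 5994953584138*t + 3519227910113*t^2 + 18282479082489*t^3 + 4691409332247*t^4 + 17966831582449*t^5.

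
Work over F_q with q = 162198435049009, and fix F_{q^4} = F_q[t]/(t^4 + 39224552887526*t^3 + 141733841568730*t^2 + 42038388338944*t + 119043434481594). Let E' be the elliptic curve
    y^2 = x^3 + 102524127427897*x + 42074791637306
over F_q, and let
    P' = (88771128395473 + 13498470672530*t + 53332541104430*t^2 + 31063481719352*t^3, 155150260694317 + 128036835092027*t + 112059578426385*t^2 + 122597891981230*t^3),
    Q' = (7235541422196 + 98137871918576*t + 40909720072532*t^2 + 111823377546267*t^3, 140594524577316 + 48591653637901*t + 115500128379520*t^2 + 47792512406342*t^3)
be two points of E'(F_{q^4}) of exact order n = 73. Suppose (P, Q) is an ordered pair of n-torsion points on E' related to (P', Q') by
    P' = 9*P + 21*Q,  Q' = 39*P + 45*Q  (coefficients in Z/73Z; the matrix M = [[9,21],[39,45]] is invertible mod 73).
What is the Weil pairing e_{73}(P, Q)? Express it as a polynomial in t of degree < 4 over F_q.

e_{73} is bilinear + alternating on E[73], so e_{73}(9*P + 21*Q, 39*P + 45*Q) = e_{73}(P,Q)^(9*45-21*39).
So e_{73}(P,Q) = e_{73}(P',Q')^{70}, since 24*70 = 1 mod 73.
n = 73 = (1001001)_2 (7 bits, wt 3); accumulate f_{73,P'}(Q'+S)/f_{73,P'}(S) along the 6-step ladder.
Miller gives e_{73}(P',Q') = 118320394476834 + 85061415556472*t + 17573926548637*t^2 + 152337212155761*t^3 in F_{162198435049009^4}.
Raise to 70: e(P,Q) = 89965938602634 + 65045586958883*t + 34614744856584*t^2 + 141650397196768*t^3 in mu_{73}.

89965938602634 + 65045586958883*t + 34614744856584*t^2 + 141650397196768*t^3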